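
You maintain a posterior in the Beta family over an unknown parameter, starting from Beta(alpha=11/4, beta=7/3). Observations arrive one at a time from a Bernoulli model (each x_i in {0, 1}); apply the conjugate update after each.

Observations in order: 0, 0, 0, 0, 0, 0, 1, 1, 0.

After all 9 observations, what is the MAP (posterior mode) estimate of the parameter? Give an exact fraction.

obs 1: x=0 → posterior Beta(11/4, 10/3)
obs 2: x=0 → posterior Beta(11/4, 13/3)
obs 3: x=0 → posterior Beta(11/4, 16/3)
obs 4: x=0 → posterior Beta(11/4, 19/3)
obs 5: x=0 → posterior Beta(11/4, 22/3)
obs 6: x=0 → posterior Beta(11/4, 25/3)
obs 7: x=1 → posterior Beta(15/4, 25/3)
obs 8: x=1 → posterior Beta(19/4, 25/3)
obs 9: x=0 → posterior Beta(19/4, 28/3)

9/29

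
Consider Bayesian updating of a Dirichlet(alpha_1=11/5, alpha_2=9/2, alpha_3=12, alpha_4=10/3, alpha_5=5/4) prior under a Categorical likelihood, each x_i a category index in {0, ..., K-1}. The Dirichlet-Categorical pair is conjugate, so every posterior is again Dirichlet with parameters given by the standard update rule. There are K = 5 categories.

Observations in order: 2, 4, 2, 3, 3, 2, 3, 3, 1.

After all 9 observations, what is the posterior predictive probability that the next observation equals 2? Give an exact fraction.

900/1937

obs 1: x=2 → posterior Dirichlet(11/5, 9/2, 13, 10/3, 5/4)
obs 2: x=4 → posterior Dirichlet(11/5, 9/2, 13, 10/3, 9/4)
obs 3: x=2 → posterior Dirichlet(11/5, 9/2, 14, 10/3, 9/4)
obs 4: x=3 → posterior Dirichlet(11/5, 9/2, 14, 13/3, 9/4)
obs 5: x=3 → posterior Dirichlet(11/5, 9/2, 14, 16/3, 9/4)
obs 6: x=2 → posterior Dirichlet(11/5, 9/2, 15, 16/3, 9/4)
obs 7: x=3 → posterior Dirichlet(11/5, 9/2, 15, 19/3, 9/4)
obs 8: x=3 → posterior Dirichlet(11/5, 9/2, 15, 22/3, 9/4)
obs 9: x=1 → posterior Dirichlet(11/5, 11/2, 15, 22/3, 9/4)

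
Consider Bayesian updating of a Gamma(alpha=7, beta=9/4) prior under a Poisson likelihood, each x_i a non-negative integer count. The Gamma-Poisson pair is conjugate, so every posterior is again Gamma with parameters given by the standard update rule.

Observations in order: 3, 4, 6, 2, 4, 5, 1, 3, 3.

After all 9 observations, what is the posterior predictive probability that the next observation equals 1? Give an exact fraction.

obs 1: x=3 → posterior Gamma(10, 13/4)
obs 2: x=4 → posterior Gamma(14, 17/4)
obs 3: x=6 → posterior Gamma(20, 21/4)
obs 4: x=2 → posterior Gamma(22, 25/4)
obs 5: x=4 → posterior Gamma(26, 29/4)
obs 6: x=5 → posterior Gamma(31, 33/4)
obs 7: x=1 → posterior Gamma(32, 37/4)
obs 8: x=3 → posterior Gamma(35, 41/4)
obs 9: x=3 → posterior Gamma(38, 45/4)

100906492733808087126299469904261334156035445630550384521484375000/827269706064171159838078900184013751038269841857389464208009274449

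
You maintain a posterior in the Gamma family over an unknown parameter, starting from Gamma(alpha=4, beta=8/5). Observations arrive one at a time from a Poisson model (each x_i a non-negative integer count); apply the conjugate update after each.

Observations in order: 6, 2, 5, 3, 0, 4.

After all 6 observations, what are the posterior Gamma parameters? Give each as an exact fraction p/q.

alpha=24, beta=38/5

obs 1: x=6 → posterior Gamma(10, 13/5)
obs 2: x=2 → posterior Gamma(12, 18/5)
obs 3: x=5 → posterior Gamma(17, 23/5)
obs 4: x=3 → posterior Gamma(20, 28/5)
obs 5: x=0 → posterior Gamma(20, 33/5)
obs 6: x=4 → posterior Gamma(24, 38/5)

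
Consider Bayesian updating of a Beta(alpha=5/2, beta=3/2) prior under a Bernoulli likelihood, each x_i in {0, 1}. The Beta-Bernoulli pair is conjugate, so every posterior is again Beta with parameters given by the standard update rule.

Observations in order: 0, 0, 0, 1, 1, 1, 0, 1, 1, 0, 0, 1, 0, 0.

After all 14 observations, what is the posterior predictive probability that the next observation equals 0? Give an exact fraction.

obs 1: x=0 → posterior Beta(5/2, 5/2)
obs 2: x=0 → posterior Beta(5/2, 7/2)
obs 3: x=0 → posterior Beta(5/2, 9/2)
obs 4: x=1 → posterior Beta(7/2, 9/2)
obs 5: x=1 → posterior Beta(9/2, 9/2)
obs 6: x=1 → posterior Beta(11/2, 9/2)
obs 7: x=0 → posterior Beta(11/2, 11/2)
obs 8: x=1 → posterior Beta(13/2, 11/2)
obs 9: x=1 → posterior Beta(15/2, 11/2)
obs 10: x=0 → posterior Beta(15/2, 13/2)
obs 11: x=0 → posterior Beta(15/2, 15/2)
obs 12: x=1 → posterior Beta(17/2, 15/2)
obs 13: x=0 → posterior Beta(17/2, 17/2)
obs 14: x=0 → posterior Beta(17/2, 19/2)

19/36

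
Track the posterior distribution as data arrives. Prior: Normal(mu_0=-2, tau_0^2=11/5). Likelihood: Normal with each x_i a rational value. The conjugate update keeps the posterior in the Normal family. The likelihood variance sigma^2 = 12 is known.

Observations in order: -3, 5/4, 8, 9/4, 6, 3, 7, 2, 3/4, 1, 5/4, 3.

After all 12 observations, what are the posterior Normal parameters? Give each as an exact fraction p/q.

obs 1: x=-3 → posterior Normal(-153/71, 132/71)
obs 2: x=5/4 → posterior Normal(-557/328, 66/41)
obs 3: x=8 → posterior Normal(-205/372, 44/31)
obs 4: x=9/4 → posterior Normal(-53/208, 33/26)
obs 5: x=6 → posterior Normal(79/230, 132/115)
obs 6: x=3 → posterior Normal(145/252, 22/21)
obs 7: x=7 → posterior Normal(299/274, 132/137)
obs 8: x=2 → posterior Normal(343/296, 33/37)
obs 9: x=3/4 → posterior Normal(719/636, 44/53)
obs 10: x=1 → posterior Normal(763/680, 66/85)
obs 11: x=5/4 → posterior Normal(409/362, 132/181)
obs 12: x=3 → posterior Normal(475/384, 11/16)

mu_0=475/384, tau_0^2=11/16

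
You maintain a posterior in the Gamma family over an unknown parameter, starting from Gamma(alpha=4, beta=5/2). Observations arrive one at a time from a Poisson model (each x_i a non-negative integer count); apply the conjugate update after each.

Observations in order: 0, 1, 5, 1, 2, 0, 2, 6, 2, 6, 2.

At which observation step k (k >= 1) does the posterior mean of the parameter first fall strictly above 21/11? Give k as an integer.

k = 8

obs 1: x=0 → posterior Gamma(4, 7/2)
obs 2: x=1 → posterior Gamma(5, 9/2)
obs 3: x=5 → posterior Gamma(10, 11/2)
obs 4: x=1 → posterior Gamma(11, 13/2)
obs 5: x=2 → posterior Gamma(13, 15/2)
obs 6: x=0 → posterior Gamma(13, 17/2)
obs 7: x=2 → posterior Gamma(15, 19/2)
obs 8: x=6 → posterior Gamma(21, 21/2)
obs 9: x=2 → posterior Gamma(23, 23/2)
obs 10: x=6 → posterior Gamma(29, 25/2)
obs 11: x=2 → posterior Gamma(31, 27/2)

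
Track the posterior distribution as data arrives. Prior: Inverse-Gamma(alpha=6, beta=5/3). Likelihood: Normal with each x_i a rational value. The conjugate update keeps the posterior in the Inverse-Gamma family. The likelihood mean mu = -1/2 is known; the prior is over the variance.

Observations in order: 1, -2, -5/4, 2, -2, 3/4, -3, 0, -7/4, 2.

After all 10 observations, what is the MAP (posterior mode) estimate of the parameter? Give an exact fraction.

obs 1: x=1 → posterior Inverse-Gamma(13/2, 67/24)
obs 2: x=-2 → posterior Inverse-Gamma(7, 47/12)
obs 3: x=-5/4 → posterior Inverse-Gamma(15/2, 403/96)
obs 4: x=2 → posterior Inverse-Gamma(8, 703/96)
obs 5: x=-2 → posterior Inverse-Gamma(17/2, 811/96)
obs 6: x=3/4 → posterior Inverse-Gamma(9, 443/48)
obs 7: x=-3 → posterior Inverse-Gamma(19/2, 593/48)
obs 8: x=0 → posterior Inverse-Gamma(10, 599/48)
obs 9: x=-7/4 → posterior Inverse-Gamma(21/2, 1273/96)
obs 10: x=2 → posterior Inverse-Gamma(11, 1573/96)

1573/1152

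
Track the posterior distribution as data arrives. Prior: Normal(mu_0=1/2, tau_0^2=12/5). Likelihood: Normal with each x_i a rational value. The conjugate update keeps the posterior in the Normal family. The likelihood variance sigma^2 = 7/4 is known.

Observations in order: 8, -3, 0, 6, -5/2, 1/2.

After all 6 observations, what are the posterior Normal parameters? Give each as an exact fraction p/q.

mu_0=899/646, tau_0^2=84/323

obs 1: x=8 → posterior Normal(803/166, 84/83)
obs 2: x=-3 → posterior Normal(515/262, 84/131)
obs 3: x=0 → posterior Normal(515/358, 84/179)
obs 4: x=6 → posterior Normal(1091/454, 84/227)
obs 5: x=-5/2 → posterior Normal(851/550, 84/275)
obs 6: x=1/2 → posterior Normal(899/646, 84/323)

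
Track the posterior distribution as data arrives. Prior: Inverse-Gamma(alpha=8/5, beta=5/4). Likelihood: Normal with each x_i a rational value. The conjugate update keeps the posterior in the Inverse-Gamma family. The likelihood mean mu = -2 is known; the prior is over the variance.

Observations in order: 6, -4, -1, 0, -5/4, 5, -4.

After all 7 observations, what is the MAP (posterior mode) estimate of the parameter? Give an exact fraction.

10325/976

obs 1: x=6 → posterior Inverse-Gamma(21/10, 133/4)
obs 2: x=-4 → posterior Inverse-Gamma(13/5, 141/4)
obs 3: x=-1 → posterior Inverse-Gamma(31/10, 143/4)
obs 4: x=0 → posterior Inverse-Gamma(18/5, 151/4)
obs 5: x=-5/4 → posterior Inverse-Gamma(41/10, 1217/32)
obs 6: x=5 → posterior Inverse-Gamma(23/5, 2001/32)
obs 7: x=-4 → posterior Inverse-Gamma(51/10, 2065/32)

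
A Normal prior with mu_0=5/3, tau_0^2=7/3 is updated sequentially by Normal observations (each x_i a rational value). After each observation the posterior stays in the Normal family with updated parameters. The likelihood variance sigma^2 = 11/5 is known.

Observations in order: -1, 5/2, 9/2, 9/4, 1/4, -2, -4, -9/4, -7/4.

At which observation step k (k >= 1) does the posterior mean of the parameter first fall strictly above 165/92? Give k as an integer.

k = 3

obs 1: x=-1 → posterior Normal(5/17, 77/68)
obs 2: x=5/2 → posterior Normal(215/206, 77/103)
obs 3: x=9/2 → posterior Normal(265/138, 77/138)
obs 4: x=9/4 → posterior Normal(1375/692, 77/173)
obs 5: x=1/4 → posterior Normal(705/416, 77/208)
obs 6: x=-2 → posterior Normal(565/486, 77/243)
obs 7: x=-4 → posterior Normal(285/556, 77/278)
obs 8: x=-9/4 → posterior Normal(255/1252, 77/313)
obs 9: x=-7/4 → posterior Normal(5/696, 77/348)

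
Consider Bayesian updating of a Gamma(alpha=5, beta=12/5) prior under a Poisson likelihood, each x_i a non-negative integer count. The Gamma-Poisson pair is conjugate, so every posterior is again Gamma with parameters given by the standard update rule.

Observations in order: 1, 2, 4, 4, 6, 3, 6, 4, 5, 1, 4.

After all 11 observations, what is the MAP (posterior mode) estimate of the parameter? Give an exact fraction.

obs 1: x=1 → posterior Gamma(6, 17/5)
obs 2: x=2 → posterior Gamma(8, 22/5)
obs 3: x=4 → posterior Gamma(12, 27/5)
obs 4: x=4 → posterior Gamma(16, 32/5)
obs 5: x=6 → posterior Gamma(22, 37/5)
obs 6: x=3 → posterior Gamma(25, 42/5)
obs 7: x=6 → posterior Gamma(31, 47/5)
obs 8: x=4 → posterior Gamma(35, 52/5)
obs 9: x=5 → posterior Gamma(40, 57/5)
obs 10: x=1 → posterior Gamma(41, 62/5)
obs 11: x=4 → posterior Gamma(45, 67/5)

220/67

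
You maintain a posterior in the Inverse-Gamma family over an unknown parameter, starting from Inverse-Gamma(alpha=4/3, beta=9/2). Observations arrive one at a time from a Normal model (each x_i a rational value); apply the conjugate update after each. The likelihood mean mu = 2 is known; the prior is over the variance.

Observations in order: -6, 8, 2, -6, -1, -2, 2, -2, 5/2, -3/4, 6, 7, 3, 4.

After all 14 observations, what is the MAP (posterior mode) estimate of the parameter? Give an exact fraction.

12855/896

obs 1: x=-6 → posterior Inverse-Gamma(11/6, 73/2)
obs 2: x=8 → posterior Inverse-Gamma(7/3, 109/2)
obs 3: x=2 → posterior Inverse-Gamma(17/6, 109/2)
obs 4: x=-6 → posterior Inverse-Gamma(10/3, 173/2)
obs 5: x=-1 → posterior Inverse-Gamma(23/6, 91)
obs 6: x=-2 → posterior Inverse-Gamma(13/3, 99)
obs 7: x=2 → posterior Inverse-Gamma(29/6, 99)
obs 8: x=-2 → posterior Inverse-Gamma(16/3, 107)
obs 9: x=5/2 → posterior Inverse-Gamma(35/6, 857/8)
obs 10: x=-3/4 → posterior Inverse-Gamma(19/3, 3549/32)
obs 11: x=6 → posterior Inverse-Gamma(41/6, 3805/32)
obs 12: x=7 → posterior Inverse-Gamma(22/3, 4205/32)
obs 13: x=3 → posterior Inverse-Gamma(47/6, 4221/32)
obs 14: x=4 → posterior Inverse-Gamma(25/3, 4285/32)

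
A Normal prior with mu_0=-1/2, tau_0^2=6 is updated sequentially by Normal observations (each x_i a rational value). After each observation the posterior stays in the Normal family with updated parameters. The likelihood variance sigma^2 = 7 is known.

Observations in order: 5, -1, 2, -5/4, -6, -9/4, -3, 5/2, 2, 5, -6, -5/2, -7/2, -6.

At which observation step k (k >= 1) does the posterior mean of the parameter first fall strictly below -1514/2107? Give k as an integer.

obs 1: x=5 → posterior Normal(53/26, 42/13)
obs 2: x=-1 → posterior Normal(41/38, 42/19)
obs 3: x=2 → posterior Normal(13/10, 42/25)
obs 4: x=-5/4 → posterior Normal(25/31, 42/31)
obs 5: x=-6 → posterior Normal(-11/37, 42/37)
obs 6: x=-9/4 → posterior Normal(-49/86, 42/43)
obs 7: x=-3 → posterior Normal(-85/98, 6/7)
obs 8: x=5/2 → posterior Normal(-1/2, 42/55)
obs 9: x=2 → posterior Normal(-31/122, 42/61)
obs 10: x=5 → posterior Normal(29/134, 42/67)
obs 11: x=-6 → posterior Normal(-43/146, 42/73)
obs 12: x=-5/2 → posterior Normal(-73/158, 42/79)
obs 13: x=-7/2 → posterior Normal(-23/34, 42/85)
obs 14: x=-6 → posterior Normal(-187/182, 6/13)

k = 7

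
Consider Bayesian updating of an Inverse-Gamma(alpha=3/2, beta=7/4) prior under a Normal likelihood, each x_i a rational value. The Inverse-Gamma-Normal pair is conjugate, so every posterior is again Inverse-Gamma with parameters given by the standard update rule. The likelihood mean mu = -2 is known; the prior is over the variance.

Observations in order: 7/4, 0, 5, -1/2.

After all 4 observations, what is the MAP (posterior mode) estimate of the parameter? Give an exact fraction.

1165/144

obs 1: x=7/4 → posterior Inverse-Gamma(2, 281/32)
obs 2: x=0 → posterior Inverse-Gamma(5/2, 345/32)
obs 3: x=5 → posterior Inverse-Gamma(3, 1129/32)
obs 4: x=-1/2 → posterior Inverse-Gamma(7/2, 1165/32)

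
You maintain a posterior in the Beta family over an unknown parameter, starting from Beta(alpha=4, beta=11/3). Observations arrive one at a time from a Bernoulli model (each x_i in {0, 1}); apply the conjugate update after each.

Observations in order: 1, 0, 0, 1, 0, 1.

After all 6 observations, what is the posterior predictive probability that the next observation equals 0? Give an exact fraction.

obs 1: x=1 → posterior Beta(5, 11/3)
obs 2: x=0 → posterior Beta(5, 14/3)
obs 3: x=0 → posterior Beta(5, 17/3)
obs 4: x=1 → posterior Beta(6, 17/3)
obs 5: x=0 → posterior Beta(6, 20/3)
obs 6: x=1 → posterior Beta(7, 20/3)

20/41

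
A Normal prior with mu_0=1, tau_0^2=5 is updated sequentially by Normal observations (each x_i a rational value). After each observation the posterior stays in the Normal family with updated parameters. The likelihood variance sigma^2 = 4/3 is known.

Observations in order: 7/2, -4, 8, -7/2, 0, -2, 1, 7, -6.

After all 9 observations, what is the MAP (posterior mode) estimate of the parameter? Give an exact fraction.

obs 1: x=7/2 → posterior Normal(113/38, 20/19)
obs 2: x=-4 → posterior Normal(-7/68, 10/17)
obs 3: x=8 → posterior Normal(233/98, 20/49)
obs 4: x=-7/2 → posterior Normal(1, 5/16)
obs 5: x=0 → posterior Normal(64/79, 20/79)
obs 6: x=-2 → posterior Normal(17/47, 10/47)
obs 7: x=1 → posterior Normal(49/109, 20/109)
obs 8: x=7 → posterior Normal(77/62, 5/31)
obs 9: x=-6 → posterior Normal(64/139, 20/139)

64/139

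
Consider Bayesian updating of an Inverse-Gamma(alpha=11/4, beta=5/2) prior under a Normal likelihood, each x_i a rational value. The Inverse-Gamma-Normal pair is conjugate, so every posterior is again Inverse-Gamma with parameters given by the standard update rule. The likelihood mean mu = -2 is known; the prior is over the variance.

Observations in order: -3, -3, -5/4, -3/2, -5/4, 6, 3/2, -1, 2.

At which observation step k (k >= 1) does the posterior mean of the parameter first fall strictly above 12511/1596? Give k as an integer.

k = 7

obs 1: x=-3 → posterior Inverse-Gamma(13/4, 3)
obs 2: x=-3 → posterior Inverse-Gamma(15/4, 7/2)
obs 3: x=-5/4 → posterior Inverse-Gamma(17/4, 121/32)
obs 4: x=-3/2 → posterior Inverse-Gamma(19/4, 125/32)
obs 5: x=-5/4 → posterior Inverse-Gamma(21/4, 67/16)
obs 6: x=6 → posterior Inverse-Gamma(23/4, 579/16)
obs 7: x=3/2 → posterior Inverse-Gamma(25/4, 677/16)
obs 8: x=-1 → posterior Inverse-Gamma(27/4, 685/16)
obs 9: x=2 → posterior Inverse-Gamma(29/4, 813/16)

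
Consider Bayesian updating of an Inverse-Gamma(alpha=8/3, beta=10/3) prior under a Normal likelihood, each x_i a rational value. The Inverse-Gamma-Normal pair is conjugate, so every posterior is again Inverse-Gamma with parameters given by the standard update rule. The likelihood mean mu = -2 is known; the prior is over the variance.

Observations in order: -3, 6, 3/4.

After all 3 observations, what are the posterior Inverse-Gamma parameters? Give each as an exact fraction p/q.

obs 1: x=-3 → posterior Inverse-Gamma(19/6, 23/6)
obs 2: x=6 → posterior Inverse-Gamma(11/3, 215/6)
obs 3: x=3/4 → posterior Inverse-Gamma(25/6, 3803/96)

alpha=25/6, beta=3803/96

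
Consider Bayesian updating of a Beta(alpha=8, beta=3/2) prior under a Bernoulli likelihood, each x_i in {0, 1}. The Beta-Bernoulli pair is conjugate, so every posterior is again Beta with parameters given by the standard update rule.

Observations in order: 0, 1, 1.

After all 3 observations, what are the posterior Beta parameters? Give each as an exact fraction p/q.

alpha=10, beta=5/2

obs 1: x=0 → posterior Beta(8, 5/2)
obs 2: x=1 → posterior Beta(9, 5/2)
obs 3: x=1 → posterior Beta(10, 5/2)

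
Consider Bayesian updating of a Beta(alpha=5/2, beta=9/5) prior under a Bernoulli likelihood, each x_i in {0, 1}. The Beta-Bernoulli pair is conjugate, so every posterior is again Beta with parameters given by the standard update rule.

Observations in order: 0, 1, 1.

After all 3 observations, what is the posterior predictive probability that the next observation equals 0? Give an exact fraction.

obs 1: x=0 → posterior Beta(5/2, 14/5)
obs 2: x=1 → posterior Beta(7/2, 14/5)
obs 3: x=1 → posterior Beta(9/2, 14/5)

28/73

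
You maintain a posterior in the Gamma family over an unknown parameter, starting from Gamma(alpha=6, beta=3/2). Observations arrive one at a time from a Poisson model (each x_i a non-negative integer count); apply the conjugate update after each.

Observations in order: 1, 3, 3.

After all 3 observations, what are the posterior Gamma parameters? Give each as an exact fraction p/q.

alpha=13, beta=9/2

obs 1: x=1 → posterior Gamma(7, 5/2)
obs 2: x=3 → posterior Gamma(10, 7/2)
obs 3: x=3 → posterior Gamma(13, 9/2)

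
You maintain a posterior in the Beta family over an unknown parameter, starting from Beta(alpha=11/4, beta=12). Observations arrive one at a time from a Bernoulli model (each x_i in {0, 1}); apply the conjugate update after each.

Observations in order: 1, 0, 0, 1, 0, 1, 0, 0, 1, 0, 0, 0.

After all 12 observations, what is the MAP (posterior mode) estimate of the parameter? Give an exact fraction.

23/99

obs 1: x=1 → posterior Beta(15/4, 12)
obs 2: x=0 → posterior Beta(15/4, 13)
obs 3: x=0 → posterior Beta(15/4, 14)
obs 4: x=1 → posterior Beta(19/4, 14)
obs 5: x=0 → posterior Beta(19/4, 15)
obs 6: x=1 → posterior Beta(23/4, 15)
obs 7: x=0 → posterior Beta(23/4, 16)
obs 8: x=0 → posterior Beta(23/4, 17)
obs 9: x=1 → posterior Beta(27/4, 17)
obs 10: x=0 → posterior Beta(27/4, 18)
obs 11: x=0 → posterior Beta(27/4, 19)
obs 12: x=0 → posterior Beta(27/4, 20)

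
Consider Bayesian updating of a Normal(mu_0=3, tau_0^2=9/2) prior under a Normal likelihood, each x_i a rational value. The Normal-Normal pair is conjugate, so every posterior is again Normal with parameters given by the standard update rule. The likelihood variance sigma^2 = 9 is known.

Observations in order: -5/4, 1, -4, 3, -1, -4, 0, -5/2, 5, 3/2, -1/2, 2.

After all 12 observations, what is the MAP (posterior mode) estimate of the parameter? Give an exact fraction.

3/8

obs 1: x=-5/4 → posterior Normal(19/12, 3)
obs 2: x=1 → posterior Normal(23/16, 9/4)
obs 3: x=-4 → posterior Normal(7/20, 9/5)
obs 4: x=3 → posterior Normal(19/24, 3/2)
obs 5: x=-1 → posterior Normal(15/28, 9/7)
obs 6: x=-4 → posterior Normal(-1/32, 9/8)
obs 7: x=0 → posterior Normal(-1/36, 1)
obs 8: x=-5/2 → posterior Normal(-11/40, 9/10)
obs 9: x=5 → posterior Normal(9/44, 9/11)
obs 10: x=3/2 → posterior Normal(5/16, 3/4)
obs 11: x=-1/2 → posterior Normal(1/4, 9/13)
obs 12: x=2 → posterior Normal(3/8, 9/14)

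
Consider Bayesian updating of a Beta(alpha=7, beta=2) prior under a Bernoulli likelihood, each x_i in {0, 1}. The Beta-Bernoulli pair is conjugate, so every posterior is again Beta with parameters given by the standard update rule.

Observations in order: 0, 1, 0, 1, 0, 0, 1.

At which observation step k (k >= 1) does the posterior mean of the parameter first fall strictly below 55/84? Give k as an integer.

obs 1: x=0 → posterior Beta(7, 3)
obs 2: x=1 → posterior Beta(8, 3)
obs 3: x=0 → posterior Beta(8, 4)
obs 4: x=1 → posterior Beta(9, 4)
obs 5: x=0 → posterior Beta(9, 5)
obs 6: x=0 → posterior Beta(9, 6)
obs 7: x=1 → posterior Beta(10, 6)

k = 5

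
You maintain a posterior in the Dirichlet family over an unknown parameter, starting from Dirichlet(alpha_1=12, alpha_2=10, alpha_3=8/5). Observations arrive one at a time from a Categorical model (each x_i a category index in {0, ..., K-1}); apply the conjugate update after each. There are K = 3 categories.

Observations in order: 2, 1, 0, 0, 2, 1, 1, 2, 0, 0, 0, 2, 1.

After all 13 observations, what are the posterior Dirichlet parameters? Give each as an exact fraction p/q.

obs 1: x=2 → posterior Dirichlet(12, 10, 13/5)
obs 2: x=1 → posterior Dirichlet(12, 11, 13/5)
obs 3: x=0 → posterior Dirichlet(13, 11, 13/5)
obs 4: x=0 → posterior Dirichlet(14, 11, 13/5)
obs 5: x=2 → posterior Dirichlet(14, 11, 18/5)
obs 6: x=1 → posterior Dirichlet(14, 12, 18/5)
obs 7: x=1 → posterior Dirichlet(14, 13, 18/5)
obs 8: x=2 → posterior Dirichlet(14, 13, 23/5)
obs 9: x=0 → posterior Dirichlet(15, 13, 23/5)
obs 10: x=0 → posterior Dirichlet(16, 13, 23/5)
obs 11: x=0 → posterior Dirichlet(17, 13, 23/5)
obs 12: x=2 → posterior Dirichlet(17, 13, 28/5)
obs 13: x=1 → posterior Dirichlet(17, 14, 28/5)

alpha_1=17, alpha_2=14, alpha_3=28/5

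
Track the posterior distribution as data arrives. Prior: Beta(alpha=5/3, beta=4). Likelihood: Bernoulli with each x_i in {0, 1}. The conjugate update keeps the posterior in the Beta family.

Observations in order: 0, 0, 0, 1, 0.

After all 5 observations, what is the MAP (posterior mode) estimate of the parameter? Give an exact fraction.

obs 1: x=0 → posterior Beta(5/3, 5)
obs 2: x=0 → posterior Beta(5/3, 6)
obs 3: x=0 → posterior Beta(5/3, 7)
obs 4: x=1 → posterior Beta(8/3, 7)
obs 5: x=0 → posterior Beta(8/3, 8)

5/26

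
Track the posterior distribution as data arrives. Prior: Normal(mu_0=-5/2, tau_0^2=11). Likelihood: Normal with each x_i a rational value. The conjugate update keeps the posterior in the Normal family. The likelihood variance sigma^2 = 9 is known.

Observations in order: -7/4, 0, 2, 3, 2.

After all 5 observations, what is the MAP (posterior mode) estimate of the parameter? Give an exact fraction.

obs 1: x=-7/4 → posterior Normal(-167/80, 99/20)
obs 2: x=0 → posterior Normal(-167/124, 99/31)
obs 3: x=2 → posterior Normal(-79/168, 33/14)
obs 4: x=3 → posterior Normal(1/4, 99/53)
obs 5: x=2 → posterior Normal(141/256, 99/64)

141/256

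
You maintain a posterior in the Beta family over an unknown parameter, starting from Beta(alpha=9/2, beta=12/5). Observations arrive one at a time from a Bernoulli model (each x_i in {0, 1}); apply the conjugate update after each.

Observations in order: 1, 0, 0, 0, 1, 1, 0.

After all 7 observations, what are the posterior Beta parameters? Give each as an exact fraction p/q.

alpha=15/2, beta=32/5

obs 1: x=1 → posterior Beta(11/2, 12/5)
obs 2: x=0 → posterior Beta(11/2, 17/5)
obs 3: x=0 → posterior Beta(11/2, 22/5)
obs 4: x=0 → posterior Beta(11/2, 27/5)
obs 5: x=1 → posterior Beta(13/2, 27/5)
obs 6: x=1 → posterior Beta(15/2, 27/5)
obs 7: x=0 → posterior Beta(15/2, 32/5)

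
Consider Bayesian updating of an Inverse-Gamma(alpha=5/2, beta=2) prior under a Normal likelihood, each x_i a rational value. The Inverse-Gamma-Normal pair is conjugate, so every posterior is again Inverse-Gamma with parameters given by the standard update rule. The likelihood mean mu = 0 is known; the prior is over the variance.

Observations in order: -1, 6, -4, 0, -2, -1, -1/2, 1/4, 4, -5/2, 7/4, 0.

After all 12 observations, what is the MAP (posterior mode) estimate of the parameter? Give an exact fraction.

obs 1: x=-1 → posterior Inverse-Gamma(3, 5/2)
obs 2: x=6 → posterior Inverse-Gamma(7/2, 41/2)
obs 3: x=-4 → posterior Inverse-Gamma(4, 57/2)
obs 4: x=0 → posterior Inverse-Gamma(9/2, 57/2)
obs 5: x=-2 → posterior Inverse-Gamma(5, 61/2)
obs 6: x=-1 → posterior Inverse-Gamma(11/2, 31)
obs 7: x=-1/2 → posterior Inverse-Gamma(6, 249/8)
obs 8: x=1/4 → posterior Inverse-Gamma(13/2, 997/32)
obs 9: x=4 → posterior Inverse-Gamma(7, 1253/32)
obs 10: x=-5/2 → posterior Inverse-Gamma(15/2, 1353/32)
obs 11: x=7/4 → posterior Inverse-Gamma(8, 701/16)
obs 12: x=0 → posterior Inverse-Gamma(17/2, 701/16)

701/152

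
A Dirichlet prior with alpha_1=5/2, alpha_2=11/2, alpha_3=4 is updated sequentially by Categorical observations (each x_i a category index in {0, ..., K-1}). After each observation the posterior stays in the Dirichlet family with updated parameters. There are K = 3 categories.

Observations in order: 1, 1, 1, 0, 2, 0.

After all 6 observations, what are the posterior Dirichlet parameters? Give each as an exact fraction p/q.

alpha_1=9/2, alpha_2=17/2, alpha_3=5

obs 1: x=1 → posterior Dirichlet(5/2, 13/2, 4)
obs 2: x=1 → posterior Dirichlet(5/2, 15/2, 4)
obs 3: x=1 → posterior Dirichlet(5/2, 17/2, 4)
obs 4: x=0 → posterior Dirichlet(7/2, 17/2, 4)
obs 5: x=2 → posterior Dirichlet(7/2, 17/2, 5)
obs 6: x=0 → posterior Dirichlet(9/2, 17/2, 5)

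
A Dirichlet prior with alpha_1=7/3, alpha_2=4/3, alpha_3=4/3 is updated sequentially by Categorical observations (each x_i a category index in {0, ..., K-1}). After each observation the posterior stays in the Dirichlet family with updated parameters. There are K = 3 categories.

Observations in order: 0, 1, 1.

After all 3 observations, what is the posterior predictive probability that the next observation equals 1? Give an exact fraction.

5/12

obs 1: x=0 → posterior Dirichlet(10/3, 4/3, 4/3)
obs 2: x=1 → posterior Dirichlet(10/3, 7/3, 4/3)
obs 3: x=1 → posterior Dirichlet(10/3, 10/3, 4/3)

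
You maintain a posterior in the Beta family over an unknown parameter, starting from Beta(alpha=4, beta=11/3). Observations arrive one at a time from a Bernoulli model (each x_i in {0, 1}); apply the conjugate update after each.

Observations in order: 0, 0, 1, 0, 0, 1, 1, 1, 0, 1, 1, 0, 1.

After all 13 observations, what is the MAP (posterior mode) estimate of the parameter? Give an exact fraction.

15/28

obs 1: x=0 → posterior Beta(4, 14/3)
obs 2: x=0 → posterior Beta(4, 17/3)
obs 3: x=1 → posterior Beta(5, 17/3)
obs 4: x=0 → posterior Beta(5, 20/3)
obs 5: x=0 → posterior Beta(5, 23/3)
obs 6: x=1 → posterior Beta(6, 23/3)
obs 7: x=1 → posterior Beta(7, 23/3)
obs 8: x=1 → posterior Beta(8, 23/3)
obs 9: x=0 → posterior Beta(8, 26/3)
obs 10: x=1 → posterior Beta(9, 26/3)
obs 11: x=1 → posterior Beta(10, 26/3)
obs 12: x=0 → posterior Beta(10, 29/3)
obs 13: x=1 → posterior Beta(11, 29/3)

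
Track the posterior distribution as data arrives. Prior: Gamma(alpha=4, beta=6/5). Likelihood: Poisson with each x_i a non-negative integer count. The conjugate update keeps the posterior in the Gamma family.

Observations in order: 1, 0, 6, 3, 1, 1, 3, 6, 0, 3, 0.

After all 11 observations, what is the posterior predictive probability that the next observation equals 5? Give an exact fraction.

1918417527730506969628828862534020243533263627292440415625/34657712485136411527156023860421324804530182758503628668928

obs 1: x=1 → posterior Gamma(5, 11/5)
obs 2: x=0 → posterior Gamma(5, 16/5)
obs 3: x=6 → posterior Gamma(11, 21/5)
obs 4: x=3 → posterior Gamma(14, 26/5)
obs 5: x=1 → posterior Gamma(15, 31/5)
obs 6: x=1 → posterior Gamma(16, 36/5)
obs 7: x=3 → posterior Gamma(19, 41/5)
obs 8: x=6 → posterior Gamma(25, 46/5)
obs 9: x=0 → posterior Gamma(25, 51/5)
obs 10: x=3 → posterior Gamma(28, 56/5)
obs 11: x=0 → posterior Gamma(28, 61/5)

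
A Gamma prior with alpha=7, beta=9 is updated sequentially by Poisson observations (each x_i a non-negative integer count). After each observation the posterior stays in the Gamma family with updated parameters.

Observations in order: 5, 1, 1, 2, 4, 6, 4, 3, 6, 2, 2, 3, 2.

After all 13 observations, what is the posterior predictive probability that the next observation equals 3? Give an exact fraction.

obs 1: x=5 → posterior Gamma(12, 10)
obs 2: x=1 → posterior Gamma(13, 11)
obs 3: x=1 → posterior Gamma(14, 12)
obs 4: x=2 → posterior Gamma(16, 13)
obs 5: x=4 → posterior Gamma(20, 14)
obs 6: x=6 → posterior Gamma(26, 15)
obs 7: x=4 → posterior Gamma(30, 16)
obs 8: x=3 → posterior Gamma(33, 17)
obs 9: x=6 → posterior Gamma(39, 18)
obs 10: x=2 → posterior Gamma(41, 19)
obs 11: x=2 → posterior Gamma(43, 20)
obs 12: x=3 → posterior Gamma(46, 21)
obs 13: x=2 → posterior Gamma(48, 22)

535235302954531543209869891459946345727841540915837882456725887385600/2806206568815996453517295598842263495093850076703159313599472092894727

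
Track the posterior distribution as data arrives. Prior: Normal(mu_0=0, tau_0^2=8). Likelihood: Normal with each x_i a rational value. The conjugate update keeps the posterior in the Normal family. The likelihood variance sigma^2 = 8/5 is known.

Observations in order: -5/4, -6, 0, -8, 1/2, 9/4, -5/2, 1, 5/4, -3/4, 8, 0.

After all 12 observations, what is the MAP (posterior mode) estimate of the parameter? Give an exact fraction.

obs 1: x=-5/4 → posterior Normal(-25/24, 4/3)
obs 2: x=-6 → posterior Normal(-145/44, 8/11)
obs 3: x=0 → posterior Normal(-145/64, 1/2)
obs 4: x=-8 → posterior Normal(-305/84, 8/21)
obs 5: x=1/2 → posterior Normal(-295/104, 4/13)
obs 6: x=9/4 → posterior Normal(-125/62, 8/31)
obs 7: x=-5/2 → posterior Normal(-25/12, 2/9)
obs 8: x=1 → posterior Normal(-70/41, 8/41)
obs 9: x=5/4 → posterior Normal(-255/184, 4/23)
obs 10: x=-3/4 → posterior Normal(-45/34, 8/51)
obs 11: x=8 → posterior Normal(-55/112, 1/7)
obs 12: x=0 → posterior Normal(-55/122, 8/61)

-55/122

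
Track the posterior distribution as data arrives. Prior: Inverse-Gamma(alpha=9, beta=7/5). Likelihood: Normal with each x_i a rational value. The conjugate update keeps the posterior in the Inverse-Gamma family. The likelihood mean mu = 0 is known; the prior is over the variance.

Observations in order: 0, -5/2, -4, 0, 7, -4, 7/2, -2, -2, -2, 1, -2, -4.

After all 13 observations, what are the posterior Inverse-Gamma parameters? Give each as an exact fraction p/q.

obs 1: x=0 → posterior Inverse-Gamma(19/2, 7/5)
obs 2: x=-5/2 → posterior Inverse-Gamma(10, 181/40)
obs 3: x=-4 → posterior Inverse-Gamma(21/2, 501/40)
obs 4: x=0 → posterior Inverse-Gamma(11, 501/40)
obs 5: x=7 → posterior Inverse-Gamma(23/2, 1481/40)
obs 6: x=-4 → posterior Inverse-Gamma(12, 1801/40)
obs 7: x=7/2 → posterior Inverse-Gamma(25/2, 1023/20)
obs 8: x=-2 → posterior Inverse-Gamma(13, 1063/20)
obs 9: x=-2 → posterior Inverse-Gamma(27/2, 1103/20)
obs 10: x=-2 → posterior Inverse-Gamma(14, 1143/20)
obs 11: x=1 → posterior Inverse-Gamma(29/2, 1153/20)
obs 12: x=-2 → posterior Inverse-Gamma(15, 1193/20)
obs 13: x=-4 → posterior Inverse-Gamma(31/2, 1353/20)

alpha=31/2, beta=1353/20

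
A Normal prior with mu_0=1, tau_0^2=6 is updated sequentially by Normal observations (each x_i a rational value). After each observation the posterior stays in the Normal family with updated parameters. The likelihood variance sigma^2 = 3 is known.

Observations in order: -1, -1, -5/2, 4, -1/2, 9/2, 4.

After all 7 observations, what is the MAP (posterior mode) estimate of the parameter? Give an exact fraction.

obs 1: x=-1 → posterior Normal(-1/3, 2)
obs 2: x=-1 → posterior Normal(-3/5, 6/5)
obs 3: x=-5/2 → posterior Normal(-8/7, 6/7)
obs 4: x=4 → posterior Normal(0, 2/3)
obs 5: x=-1/2 → posterior Normal(-1/11, 6/11)
obs 6: x=9/2 → posterior Normal(8/13, 6/13)
obs 7: x=4 → posterior Normal(16/15, 2/5)

16/15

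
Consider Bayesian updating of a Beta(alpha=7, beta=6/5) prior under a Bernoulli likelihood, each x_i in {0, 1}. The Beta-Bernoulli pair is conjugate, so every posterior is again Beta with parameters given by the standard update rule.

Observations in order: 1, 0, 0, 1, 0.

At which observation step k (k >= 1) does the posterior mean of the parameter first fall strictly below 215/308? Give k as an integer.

k = 5

obs 1: x=1 → posterior Beta(8, 6/5)
obs 2: x=0 → posterior Beta(8, 11/5)
obs 3: x=0 → posterior Beta(8, 16/5)
obs 4: x=1 → posterior Beta(9, 16/5)
obs 5: x=0 → posterior Beta(9, 21/5)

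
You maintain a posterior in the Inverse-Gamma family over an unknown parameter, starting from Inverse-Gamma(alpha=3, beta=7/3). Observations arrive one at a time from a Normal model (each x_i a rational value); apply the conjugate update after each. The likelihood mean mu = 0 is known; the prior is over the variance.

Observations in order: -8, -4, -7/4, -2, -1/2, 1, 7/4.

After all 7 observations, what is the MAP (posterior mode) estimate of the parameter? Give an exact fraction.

461/72

obs 1: x=-8 → posterior Inverse-Gamma(7/2, 103/3)
obs 2: x=-4 → posterior Inverse-Gamma(4, 127/3)
obs 3: x=-7/4 → posterior Inverse-Gamma(9/2, 4211/96)
obs 4: x=-2 → posterior Inverse-Gamma(5, 4403/96)
obs 5: x=-1/2 → posterior Inverse-Gamma(11/2, 4415/96)
obs 6: x=1 → posterior Inverse-Gamma(6, 4463/96)
obs 7: x=7/4 → posterior Inverse-Gamma(13/2, 2305/48)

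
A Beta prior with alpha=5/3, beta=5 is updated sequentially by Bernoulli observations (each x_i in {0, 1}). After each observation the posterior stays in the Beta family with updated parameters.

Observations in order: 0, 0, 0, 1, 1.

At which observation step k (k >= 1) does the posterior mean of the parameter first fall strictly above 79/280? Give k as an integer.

obs 1: x=0 → posterior Beta(5/3, 6)
obs 2: x=0 → posterior Beta(5/3, 7)
obs 3: x=0 → posterior Beta(5/3, 8)
obs 4: x=1 → posterior Beta(8/3, 8)
obs 5: x=1 → posterior Beta(11/3, 8)

k = 5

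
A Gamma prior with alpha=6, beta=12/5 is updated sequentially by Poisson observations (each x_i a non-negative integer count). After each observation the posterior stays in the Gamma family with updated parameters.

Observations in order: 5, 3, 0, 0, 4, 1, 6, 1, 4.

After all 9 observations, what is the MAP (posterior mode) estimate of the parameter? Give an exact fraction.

obs 1: x=5 → posterior Gamma(11, 17/5)
obs 2: x=3 → posterior Gamma(14, 22/5)
obs 3: x=0 → posterior Gamma(14, 27/5)
obs 4: x=0 → posterior Gamma(14, 32/5)
obs 5: x=4 → posterior Gamma(18, 37/5)
obs 6: x=1 → posterior Gamma(19, 42/5)
obs 7: x=6 → posterior Gamma(25, 47/5)
obs 8: x=1 → posterior Gamma(26, 52/5)
obs 9: x=4 → posterior Gamma(30, 57/5)

145/57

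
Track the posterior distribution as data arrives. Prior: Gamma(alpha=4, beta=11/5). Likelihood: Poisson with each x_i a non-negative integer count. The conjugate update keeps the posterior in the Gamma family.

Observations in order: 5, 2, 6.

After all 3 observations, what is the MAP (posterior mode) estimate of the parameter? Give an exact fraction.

obs 1: x=5 → posterior Gamma(9, 16/5)
obs 2: x=2 → posterior Gamma(11, 21/5)
obs 3: x=6 → posterior Gamma(17, 26/5)

40/13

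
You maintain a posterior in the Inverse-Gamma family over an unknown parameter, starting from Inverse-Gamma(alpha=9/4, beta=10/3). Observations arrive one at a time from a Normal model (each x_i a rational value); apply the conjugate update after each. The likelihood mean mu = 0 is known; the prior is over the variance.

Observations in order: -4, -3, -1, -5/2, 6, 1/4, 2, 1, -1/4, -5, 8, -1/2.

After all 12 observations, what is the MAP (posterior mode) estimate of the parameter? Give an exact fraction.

obs 1: x=-4 → posterior Inverse-Gamma(11/4, 34/3)
obs 2: x=-3 → posterior Inverse-Gamma(13/4, 95/6)
obs 3: x=-1 → posterior Inverse-Gamma(15/4, 49/3)
obs 4: x=-5/2 → posterior Inverse-Gamma(17/4, 467/24)
obs 5: x=6 → posterior Inverse-Gamma(19/4, 899/24)
obs 6: x=1/4 → posterior Inverse-Gamma(21/4, 3599/96)
obs 7: x=2 → posterior Inverse-Gamma(23/4, 3791/96)
obs 8: x=1 → posterior Inverse-Gamma(25/4, 3839/96)
obs 9: x=-1/4 → posterior Inverse-Gamma(27/4, 1921/48)
obs 10: x=-5 → posterior Inverse-Gamma(29/4, 2521/48)
obs 11: x=8 → posterior Inverse-Gamma(31/4, 4057/48)
obs 12: x=-1/2 → posterior Inverse-Gamma(33/4, 4063/48)

4063/444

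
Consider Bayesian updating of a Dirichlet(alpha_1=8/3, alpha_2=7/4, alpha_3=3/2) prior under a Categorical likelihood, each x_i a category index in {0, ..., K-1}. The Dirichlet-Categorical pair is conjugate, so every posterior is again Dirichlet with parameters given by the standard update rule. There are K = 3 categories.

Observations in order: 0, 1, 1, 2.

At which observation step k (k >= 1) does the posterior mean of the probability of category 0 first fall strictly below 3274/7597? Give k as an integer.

obs 1: x=0 → posterior Dirichlet(11/3, 7/4, 3/2)
obs 2: x=1 → posterior Dirichlet(11/3, 11/4, 3/2)
obs 3: x=1 → posterior Dirichlet(11/3, 15/4, 3/2)
obs 4: x=2 → posterior Dirichlet(11/3, 15/4, 5/2)

k = 3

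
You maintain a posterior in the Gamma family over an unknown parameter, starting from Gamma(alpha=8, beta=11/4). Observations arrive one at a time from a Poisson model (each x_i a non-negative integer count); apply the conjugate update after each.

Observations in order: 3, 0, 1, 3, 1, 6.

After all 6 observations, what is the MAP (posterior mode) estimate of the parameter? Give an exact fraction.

12/5

obs 1: x=3 → posterior Gamma(11, 15/4)
obs 2: x=0 → posterior Gamma(11, 19/4)
obs 3: x=1 → posterior Gamma(12, 23/4)
obs 4: x=3 → posterior Gamma(15, 27/4)
obs 5: x=1 → posterior Gamma(16, 31/4)
obs 6: x=6 → posterior Gamma(22, 35/4)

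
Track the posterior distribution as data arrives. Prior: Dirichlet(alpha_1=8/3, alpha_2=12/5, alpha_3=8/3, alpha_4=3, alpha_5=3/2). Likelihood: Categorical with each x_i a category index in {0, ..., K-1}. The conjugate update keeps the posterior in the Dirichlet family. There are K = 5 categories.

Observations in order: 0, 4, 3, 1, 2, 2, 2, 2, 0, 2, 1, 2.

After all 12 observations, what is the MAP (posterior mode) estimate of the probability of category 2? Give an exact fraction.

obs 1: x=0 → posterior Dirichlet(11/3, 12/5, 8/3, 3, 3/2)
obs 2: x=4 → posterior Dirichlet(11/3, 12/5, 8/3, 3, 5/2)
obs 3: x=3 → posterior Dirichlet(11/3, 12/5, 8/3, 4, 5/2)
obs 4: x=1 → posterior Dirichlet(11/3, 17/5, 8/3, 4, 5/2)
obs 5: x=2 → posterior Dirichlet(11/3, 17/5, 11/3, 4, 5/2)
obs 6: x=2 → posterior Dirichlet(11/3, 17/5, 14/3, 4, 5/2)
obs 7: x=2 → posterior Dirichlet(11/3, 17/5, 17/3, 4, 5/2)
obs 8: x=2 → posterior Dirichlet(11/3, 17/5, 20/3, 4, 5/2)
obs 9: x=0 → posterior Dirichlet(14/3, 17/5, 20/3, 4, 5/2)
obs 10: x=2 → posterior Dirichlet(14/3, 17/5, 23/3, 4, 5/2)
obs 11: x=1 → posterior Dirichlet(14/3, 22/5, 23/3, 4, 5/2)
obs 12: x=2 → posterior Dirichlet(14/3, 22/5, 26/3, 4, 5/2)

230/577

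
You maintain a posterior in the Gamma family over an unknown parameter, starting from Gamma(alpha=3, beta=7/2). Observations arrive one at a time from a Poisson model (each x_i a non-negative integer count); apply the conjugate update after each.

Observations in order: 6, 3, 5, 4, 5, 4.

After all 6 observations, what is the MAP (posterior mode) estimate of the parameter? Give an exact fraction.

58/19

obs 1: x=6 → posterior Gamma(9, 9/2)
obs 2: x=3 → posterior Gamma(12, 11/2)
obs 3: x=5 → posterior Gamma(17, 13/2)
obs 4: x=4 → posterior Gamma(21, 15/2)
obs 5: x=5 → posterior Gamma(26, 17/2)
obs 6: x=4 → posterior Gamma(30, 19/2)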